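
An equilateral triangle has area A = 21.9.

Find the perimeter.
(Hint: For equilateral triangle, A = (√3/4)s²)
A = (√3/4)s²  →  s² = 4A/√3 = 4·21.9/√3 = 50.5759
s = 7.11167
Perimeter = 3s = 21.34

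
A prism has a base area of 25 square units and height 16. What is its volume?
Volume = base area * height
Volume = 25 * 16
Volume = 400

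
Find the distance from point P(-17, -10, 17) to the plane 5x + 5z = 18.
d = |5(-17) + 0(-10) + 5(17) - (18)| / √(5² + 0² + 5²) = 18/√50 = 2.546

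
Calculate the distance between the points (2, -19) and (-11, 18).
Using the distance formula: d = sqrt((x₂-x₁)² + (y₂-y₁)²)
dx = (-11) - 2 = -13
dy = 18 - (-19) = 37
d = sqrt((-13)² + 37²) = sqrt(169 + 1369) = sqrt(1538) = 39.22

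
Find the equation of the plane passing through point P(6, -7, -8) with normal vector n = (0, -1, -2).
d = n·P = (0)(6) + (-1)(-7) + (-2)(-8) = 23
Plane: -y - 2z = 23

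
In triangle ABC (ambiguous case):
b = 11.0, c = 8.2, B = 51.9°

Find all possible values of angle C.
sin(C)/c = sin(B)/b  →  sin(C) = c·sin(B)/b = 8.2·sin(51.9°)/11.0 = 0.586624
C₁ = arcsin(0.586624) = 35.92°,  C₂ = 180° - C₁ = 144.08°
Check C₂: A = 180° - 51.9° - 144.08° = -15.98° ≤ 0, rejected
C = 35.92° (one solution)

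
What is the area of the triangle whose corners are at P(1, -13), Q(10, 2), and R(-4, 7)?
Using the coordinate formula: Area = (1/2)|x₁(y₂-y₃) + x₂(y₃-y₁) + x₃(y₁-y₂)|
Area = (1/2)|1(2-7) + 10(7-(-13)) + (-4)((-13)-2)|
Area = (1/2)|1*(-5) + 10*20 + (-4)*(-15)|
Area = (1/2)|(-5) + 200 + 60|
Area = (1/2)*255 = 127.50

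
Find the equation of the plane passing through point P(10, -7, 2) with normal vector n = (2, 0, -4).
d = n·P = (2)(10) + (0)(-7) + (-4)(2) = 12
Plane: 2x - 4z = 12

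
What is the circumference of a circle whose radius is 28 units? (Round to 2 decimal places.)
Circumference = 2 * pi * r
Circumference = 2 * pi * 28
Circumference = 175.93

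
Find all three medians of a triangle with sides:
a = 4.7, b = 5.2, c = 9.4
Using m_x = ½√(2y² + 2z² - x²):
m_a = ½√(2·5.2² + 2·9.4² - 4.7²) = ½√208.71 = 7.223
m_b = ½√(2·4.7² + 2·9.4² - 5.2²) = ½√193.86 = 6.962
m_c = ½√(2·4.7² + 2·5.2² - 9.4²) = ½√9.9 = 1.573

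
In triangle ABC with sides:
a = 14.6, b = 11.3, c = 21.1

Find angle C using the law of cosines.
cos(C) = (a² + b² - c²)/(2ab)
cos(C) = (14.6² + 11.3² - 21.1²)/(2·14.6·11.3) = -104.36/329.96 = -0.316281
C = arccos(-0.316281) = 108.4°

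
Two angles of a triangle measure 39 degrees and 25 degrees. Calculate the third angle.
Sum of angles in a triangle = 180 degrees
Third angle = 180 - 39 - 25
Third angle = 116 degrees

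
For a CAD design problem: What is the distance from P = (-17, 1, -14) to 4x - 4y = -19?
d = |4(-17) + (-4)(1) + 0(-14) - (-19)| / √(4² + (-4)² + 0²) = 53/√32 = 9.369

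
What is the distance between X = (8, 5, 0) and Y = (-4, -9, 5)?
d = √[(-12)² + (-14)² + (5)²] = √365 = 19.1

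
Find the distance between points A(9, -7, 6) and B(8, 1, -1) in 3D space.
d = √[(-1)² + (8)² + (-7)²] = √114 = 10.68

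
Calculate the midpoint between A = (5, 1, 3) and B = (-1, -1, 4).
Midpoint = ((5-1)/2, (1-1)/2, (3+4)/2) = (2, 0, 3.5)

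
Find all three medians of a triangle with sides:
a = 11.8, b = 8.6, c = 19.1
Using m_x = ½√(2y² + 2z² - x²):
m_a = ½√(2·8.6² + 2·19.1² - 11.8²) = ½√738.3 = 13.59
m_b = ½√(2·11.8² + 2·19.1² - 8.6²) = ½√934.14 = 15.28
m_c = ½√(2·11.8² + 2·8.6² - 19.1²) = ½√61.59 = 3.924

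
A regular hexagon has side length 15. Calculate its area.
For a regular 6-gon with side length s = 15:
Apothem a = s / (2*tan(pi/6)) = 15 / (2*tan(pi/6)) ≈ 12.9904
Perimeter P = 6 * 15 = 90
Area = (1/2) * P * a = (1/2) * 90 * 12.9904 = 584.57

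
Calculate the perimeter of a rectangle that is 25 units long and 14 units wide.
Perimeter = 2 * (length + width)
Perimeter = 2 * (25 + 14)
Perimeter = 2 * 39
Perimeter = 78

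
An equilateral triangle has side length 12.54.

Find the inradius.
For an equilateral triangle, r = s/(2√3) where s is the side.
r = 12.54/(2√3) = 12.54/3.464102 = 3.62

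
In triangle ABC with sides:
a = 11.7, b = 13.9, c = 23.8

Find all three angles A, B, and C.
By the law of cosines:
cos(A) = (b² + c² - a²)/(2bc) = 0.941237  →  A = 19.74°
cos(B) = (a² + c² - b²)/(2ac) = 0.915966  →  B = 23.66°
cos(C) = (a² + b² - c²)/(2ab) = -0.726619  →  C = 136.6°
Check: A + B + C = 180.0° ✓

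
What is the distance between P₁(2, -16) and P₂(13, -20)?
Using the distance formula: d = sqrt((x₂-x₁)² + (y₂-y₁)²)
dx = 13 - 2 = 11
dy = (-20) - (-16) = -4
d = sqrt(11² + (-4)²) = sqrt(121 + 16) = sqrt(137) = 11.70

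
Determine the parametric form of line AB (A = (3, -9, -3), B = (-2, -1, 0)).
Direction vector d = B - A = (-5, 8, 3)
x = 3 - 5t, y = -9 + 8t, z = -3 + 3t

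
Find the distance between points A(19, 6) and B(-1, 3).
Using the distance formula: d = sqrt((x₂-x₁)² + (y₂-y₁)²)
dx = (-1) - 19 = -20
dy = 3 - 6 = -3
d = sqrt((-20)² + (-3)²) = sqrt(400 + 9) = sqrt(409) = 20.22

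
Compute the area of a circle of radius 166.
Area = pi * r²
Area = pi * 166²
Area = pi * 27556
Area = 86569.73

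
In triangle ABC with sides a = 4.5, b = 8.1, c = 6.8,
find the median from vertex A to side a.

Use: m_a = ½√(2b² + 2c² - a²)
m_a = ½√(2·8.1² + 2·6.8² - 4.5²)
m_a = ½√(131.22 + 92.48 - 20.25) = ½√203.45 = 7.132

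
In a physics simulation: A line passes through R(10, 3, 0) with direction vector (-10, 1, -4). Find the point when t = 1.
P(1) = (10 + (-10)(1), 3 + 1(1), 0 + (-4)(1)) = (0, 4, -4)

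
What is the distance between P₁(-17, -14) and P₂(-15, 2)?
Using the distance formula: d = sqrt((x₂-x₁)² + (y₂-y₁)²)
dx = (-15) - (-17) = 2
dy = 2 - (-14) = 16
d = sqrt(2² + 16²) = sqrt(4 + 256) = sqrt(260) = 16.12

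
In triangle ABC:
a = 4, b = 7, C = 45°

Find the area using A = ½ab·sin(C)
A = ½·4·7·sin(45°) = ½·28·0.707107 = 9.899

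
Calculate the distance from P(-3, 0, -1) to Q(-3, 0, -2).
d = √[(0)² + (0)² + (-1)²] = √1 = 1.0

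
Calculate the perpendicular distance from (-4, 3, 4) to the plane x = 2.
d = |1(-4) + 0(3) + 0(4) - (2)| / √(1² + 0² + 0²) = 6/√1 = 6.0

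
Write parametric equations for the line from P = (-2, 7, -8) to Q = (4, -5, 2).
Direction vector d = Q - P = (6, -12, 10)
x = -2 + 6t, y = 7 - 12t, z = -8 + 10t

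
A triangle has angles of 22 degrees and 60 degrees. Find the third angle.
Sum of angles in a triangle = 180 degrees
Third angle = 180 - 22 - 60
Third angle = 98 degrees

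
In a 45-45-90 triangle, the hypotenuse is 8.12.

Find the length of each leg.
In a 45-45-90 triangle, hypotenuse = leg·√2  →  leg = hypotenuse/√2
leg = 8.12/√2 = 5.742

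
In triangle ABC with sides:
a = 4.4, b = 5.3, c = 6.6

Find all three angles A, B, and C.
By the law of cosines:
cos(A) = (b² + c² - a²)/(2bc) = 0.747427  →  A = 41.63°
cos(B) = (a² + c² - b²)/(2ac) = 0.599690  →  B = 53.15°
cos(C) = (a² + b² - c²)/(2ab) = 0.083405  →  C = 85.22°
Check: A + B + C = 180.0° ✓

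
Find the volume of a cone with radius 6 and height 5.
Volume = (1/3) * pi * r² * h
Volume = (1/3) * pi * 6² * 5
Volume = (1/3) * pi * 36 * 5
Volume = (1/3) * pi * 180
Volume = 188.50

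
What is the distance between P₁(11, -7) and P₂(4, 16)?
Using the distance formula: d = sqrt((x₂-x₁)² + (y₂-y₁)²)
dx = 4 - 11 = -7
dy = 16 - (-7) = 23
d = sqrt((-7)² + 23²) = sqrt(49 + 529) = sqrt(578) = 24.04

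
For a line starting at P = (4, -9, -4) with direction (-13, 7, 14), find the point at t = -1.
P(-1) = (4 + (-13)(-1), -9 + 7(-1), -4 + 14(-1)) = (17, -16, -18)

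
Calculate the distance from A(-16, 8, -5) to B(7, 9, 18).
d = √[(23)² + (1)² + (23)²] = √1059 = 32.54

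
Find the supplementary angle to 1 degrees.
Supplementary angles sum to 180 degrees.
Other angle = 180 - 1
Other angle = 179 degrees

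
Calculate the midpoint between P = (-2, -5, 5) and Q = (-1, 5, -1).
Midpoint = ((-2-1)/2, (-5+5)/2, (5-1)/2) = (-1.5, 0, 2)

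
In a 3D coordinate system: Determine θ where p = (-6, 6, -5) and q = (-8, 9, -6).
p·q = 132, |p|² = 97, |q|² = 181
cos θ = 132/√17557 ≈ 0.9962
θ ≈ 4.993°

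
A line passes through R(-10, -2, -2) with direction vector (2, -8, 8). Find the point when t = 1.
P(1) = (-10 + 2(1), -2 + (-8)(1), -2 + 8(1)) = (-8, -10, 6)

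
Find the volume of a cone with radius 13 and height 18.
Volume = (1/3) * pi * r² * h
Volume = (1/3) * pi * 13² * 18
Volume = (1/3) * pi * 169 * 18
Volume = (1/3) * pi * 3042
Volume = 3185.57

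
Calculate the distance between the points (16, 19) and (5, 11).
Using the distance formula: d = sqrt((x₂-x₁)² + (y₂-y₁)²)
dx = 5 - 16 = -11
dy = 11 - 19 = -8
d = sqrt((-11)² + (-8)²) = sqrt(121 + 64) = sqrt(185) = 13.60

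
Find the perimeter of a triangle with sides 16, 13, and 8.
Perimeter = sum of all sides
Perimeter = 16 + 13 + 8
Perimeter = 37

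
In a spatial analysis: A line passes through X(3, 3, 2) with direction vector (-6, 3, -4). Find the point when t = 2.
P(2) = (3 + (-6)(2), 3 + 3(2), 2 + (-4)(2)) = (-9, 9, -6)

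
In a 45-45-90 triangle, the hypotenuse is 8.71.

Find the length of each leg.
In a 45-45-90 triangle, hypotenuse = leg·√2  →  leg = hypotenuse/√2
leg = 8.71/√2 = 6.159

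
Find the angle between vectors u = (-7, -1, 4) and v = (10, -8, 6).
u·v = -38, |u|² = 66, |v|² = 200
cos θ = -38/√13200 ≈ -0.3307
θ ≈ 109.3°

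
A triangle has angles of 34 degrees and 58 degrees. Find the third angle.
Sum of angles in a triangle = 180 degrees
Third angle = 180 - 34 - 58
Third angle = 88 degrees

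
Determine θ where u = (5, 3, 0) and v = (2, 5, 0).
u·v = 25, |u|² = 34, |v|² = 29
cos θ = 25/√986 ≈ 0.7962
θ ≈ 37.23°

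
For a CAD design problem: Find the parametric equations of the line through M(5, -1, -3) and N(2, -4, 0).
Direction vector d = N - M = (-3, -3, 3)
x = 5 - 3t, y = -1 - 3t, z = -3 + 3t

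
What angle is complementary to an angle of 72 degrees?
Complementary angles sum to 90 degrees.
Other angle = 90 - 72
Other angle = 18 degrees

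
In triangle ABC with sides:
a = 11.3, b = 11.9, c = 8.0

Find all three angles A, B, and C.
By the law of cosines:
cos(A) = (b² + c² - a²)/(2bc) = 0.409244  →  A = 65.84°
cos(B) = (a² + c² - b²)/(2ac) = 0.276991  →  B = 73.92°
cos(C) = (a² + b² - c²)/(2ab) = 0.763367  →  C = 40.24°
Check: A + B + C = 180.0° ✓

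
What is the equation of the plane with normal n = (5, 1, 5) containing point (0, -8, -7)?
d = n·P = (5)(0) + (1)(-8) + (5)(-7) = -43
Plane: 5x + y + 5z = -43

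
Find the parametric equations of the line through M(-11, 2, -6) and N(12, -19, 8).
Direction vector d = N - M = (23, -21, 14)
x = -11 + 23t, y = 2 - 21t, z = -6 + 14t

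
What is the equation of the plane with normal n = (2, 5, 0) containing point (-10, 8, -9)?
d = n·P = (2)(-10) + (5)(8) + (0)(-9) = 20
Plane: 2x + 5y = 20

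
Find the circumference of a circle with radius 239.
Circumference = 2 * pi * r
Circumference = 2 * pi * 239
Circumference = 1501.68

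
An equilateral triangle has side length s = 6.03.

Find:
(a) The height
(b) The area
(a) Height h = s·√3/2 = 6.03·√3/2 = 5.222
(b) Area = (√3/4)·s² = (√3/4)·6.03² = (√3/4)·36.3609 = 15.74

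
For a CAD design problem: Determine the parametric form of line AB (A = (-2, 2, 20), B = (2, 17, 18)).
Direction vector d = B - A = (4, 15, -2)
x = -2 + 4t, y = 2 + 15t, z = 20 - 2t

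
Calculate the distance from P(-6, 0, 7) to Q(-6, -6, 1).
d = √[(0)² + (-6)² + (-6)²] = √72 = 8.485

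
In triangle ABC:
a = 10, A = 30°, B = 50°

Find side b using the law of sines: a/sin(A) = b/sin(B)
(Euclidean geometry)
b = a·sin(B)/sin(A) = 10·sin(50°)/sin(30°)
b = 10·0.766044/0.500000 = 15.32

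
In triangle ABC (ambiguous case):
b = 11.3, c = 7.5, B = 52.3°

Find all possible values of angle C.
sin(C)/c = sin(B)/b  →  sin(C) = c·sin(B)/b = 7.5·sin(52.3°)/11.3 = 0.525148
C₁ = arcsin(0.525148) = 31.68°,  C₂ = 180° - C₁ = 148.32°
Check C₂: A = 180° - 52.3° - 148.32° = -20.62° ≤ 0, rejected
C = 31.68° (one solution)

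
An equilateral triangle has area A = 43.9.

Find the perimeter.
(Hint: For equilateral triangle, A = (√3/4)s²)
A = (√3/4)s²  →  s² = 4A/√3 = 4·43.9/√3 = 101.383
s = 10.0689
Perimeter = 3s = 30.21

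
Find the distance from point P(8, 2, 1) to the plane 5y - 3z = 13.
d = |0(8) + 5(2) + (-3)(1) - (13)| / √(0² + 5² + (-3)²) = 6/√34 = 1.029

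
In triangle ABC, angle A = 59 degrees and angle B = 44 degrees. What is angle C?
Sum of angles in a triangle = 180 degrees
Third angle = 180 - 59 - 44
Third angle = 77 degrees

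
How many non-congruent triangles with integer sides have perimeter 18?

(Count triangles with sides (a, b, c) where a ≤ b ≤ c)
With a ≤ b ≤ c and a + b + c = 18, the triangle inequality a + b > c gives c < 18/2, so c ≤ 8.
Iterate a from 1 to ⌊p/3⌋ = 6; for each a, b ranges from a to ⌊(p−a)/2⌋ with c = p − a − b, keeping only c ≥ b.
Triples: (2, 8, 8), (3, 7, 8), (4, 6, 8), …
Count = 7 triangles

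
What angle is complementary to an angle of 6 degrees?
Complementary angles sum to 90 degrees.
Other angle = 90 - 6
Other angle = 84 degrees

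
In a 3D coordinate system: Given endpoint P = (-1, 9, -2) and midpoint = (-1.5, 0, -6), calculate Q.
Q = (2×(-1.5) - (-1), 2×0 - 9, 2×(-6) - (-2)) = (-2, -9, -10)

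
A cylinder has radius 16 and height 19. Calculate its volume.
Volume = pi * r² * h
Volume = pi * 16² * 19
Volume = pi * 256 * 19
Volume = pi * 4864
Volume = 15280.71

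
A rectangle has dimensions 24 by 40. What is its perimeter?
Perimeter = 2 * (length + width)
Perimeter = 2 * (24 + 40)
Perimeter = 2 * 64
Perimeter = 128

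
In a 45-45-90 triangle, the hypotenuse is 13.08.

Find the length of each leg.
In a 45-45-90 triangle, hypotenuse = leg·√2  →  leg = hypotenuse/√2
leg = 13.08/√2 = 9.249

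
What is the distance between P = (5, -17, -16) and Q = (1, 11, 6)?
d = √[(-4)² + (28)² + (22)²] = √1284 = 35.83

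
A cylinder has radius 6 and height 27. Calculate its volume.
Volume = pi * r² * h
Volume = pi * 6² * 27
Volume = pi * 36 * 27
Volume = pi * 972
Volume = 3053.63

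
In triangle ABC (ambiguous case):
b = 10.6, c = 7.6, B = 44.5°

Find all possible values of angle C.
sin(C)/c = sin(B)/b  →  sin(C) = c·sin(B)/b = 7.6·sin(44.5°)/10.6 = 0.502539
C₁ = arcsin(0.502539) = 30.17°,  C₂ = 180° - C₁ = 149.83°
Check C₂: A = 180° - 44.5° - 149.83° = -14.33° ≤ 0, rejected
C = 30.17° (one solution)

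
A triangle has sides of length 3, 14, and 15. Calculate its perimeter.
Perimeter = sum of all sides
Perimeter = 3 + 14 + 15
Perimeter = 32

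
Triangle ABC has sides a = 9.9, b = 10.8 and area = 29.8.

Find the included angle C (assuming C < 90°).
Area = ½ab·sin(C)  →  sin(C) = 2·Area/(ab)
sin(C) = 2·29.8/(9.9·10.8) = 0.557426
C = arcsin(0.557426) = 33.88°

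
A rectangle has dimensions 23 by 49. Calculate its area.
Area = length * width
Area = 23 * 49
Area = 1127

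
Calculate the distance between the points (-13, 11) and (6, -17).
Using the distance formula: d = sqrt((x₂-x₁)² + (y₂-y₁)²)
dx = 6 - (-13) = 19
dy = (-17) - 11 = -28
d = sqrt(19² + (-28)²) = sqrt(361 + 784) = sqrt(1145) = 33.84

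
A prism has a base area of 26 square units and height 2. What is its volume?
Volume = base area * height
Volume = 26 * 2
Volume = 52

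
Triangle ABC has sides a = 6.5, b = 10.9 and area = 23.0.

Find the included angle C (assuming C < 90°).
Area = ½ab·sin(C)  →  sin(C) = 2·Area/(ab)
sin(C) = 2·23.0/(6.5·10.9) = 0.649259
C = arcsin(0.649259) = 40.49°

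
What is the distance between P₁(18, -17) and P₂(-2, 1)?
Using the distance formula: d = sqrt((x₂-x₁)² + (y₂-y₁)²)
dx = (-2) - 18 = -20
dy = 1 - (-17) = 18
d = sqrt((-20)² + 18²) = sqrt(400 + 324) = sqrt(724) = 26.91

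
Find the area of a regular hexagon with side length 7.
For a regular 6-gon with side length s = 7:
Apothem a = s / (2*tan(pi/6)) = 7 / (2*tan(pi/6)) ≈ 6.0622
Perimeter P = 6 * 7 = 42
Area = (1/2) * P * a = (1/2) * 42 * 6.0622 = 127.31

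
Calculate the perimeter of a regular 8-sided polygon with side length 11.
Perimeter = number of sides * side length
Perimeter = 8 * 11
Perimeter = 88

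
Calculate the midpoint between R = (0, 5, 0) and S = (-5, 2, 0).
Midpoint = ((0-5)/2, (5+2)/2, (0+0)/2) = (-2.5, 3.5, 0)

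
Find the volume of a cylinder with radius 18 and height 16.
Volume = pi * r² * h
Volume = pi * 18² * 16
Volume = pi * 324 * 16
Volume = pi * 5184
Volume = 16286.02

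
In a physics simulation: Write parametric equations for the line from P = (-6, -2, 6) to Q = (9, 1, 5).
Direction vector d = Q - P = (15, 3, -1)
x = -6 + 15t, y = -2 + 3t, z = 6 - t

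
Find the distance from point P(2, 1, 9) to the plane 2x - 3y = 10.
d = |2(2) + (-3)(1) + 0(9) - (10)| / √(2² + (-3)² + 0²) = 9/√13 = 2.496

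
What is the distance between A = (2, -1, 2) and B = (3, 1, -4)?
d = √[(1)² + (2)² + (-6)²] = √41 = 6.403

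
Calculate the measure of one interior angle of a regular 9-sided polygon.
Interior angle of a regular n-gon = (n-2)*180/n
Interior angle = (9-2)*180/9
Interior angle = 7*180/9
Interior angle = 1260/9
Interior angle = 140 degrees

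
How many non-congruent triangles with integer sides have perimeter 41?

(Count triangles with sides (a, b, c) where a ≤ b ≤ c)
With a ≤ b ≤ c and a + b + c = 41, the triangle inequality a + b > c gives c < 41/2, so c ≤ 20.
Iterate a from 1 to ⌊p/3⌋ = 13; for each a, b ranges from a to ⌊(p−a)/2⌋ with c = p − a − b, keeping only c ≥ b.
Triples: (1, 20, 20), (2, 19, 20), (3, 18, 20), …
Count = 40 triangles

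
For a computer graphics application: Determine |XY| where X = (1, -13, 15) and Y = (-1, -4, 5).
d = √[(-2)² + (9)² + (-10)²] = √185 = 13.6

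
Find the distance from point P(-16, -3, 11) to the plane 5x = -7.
d = |5(-16) + 0(-3) + 0(11) - (-7)| / √(5² + 0² + 0²) = 73/√25 = 14.6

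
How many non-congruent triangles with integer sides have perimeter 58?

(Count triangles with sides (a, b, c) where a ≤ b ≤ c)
With a ≤ b ≤ c and a + b + c = 58, the triangle inequality a + b > c gives c < 58/2, so c ≤ 28.
Iterate a from 1 to ⌊p/3⌋ = 19; for each a, b ranges from a to ⌊(p−a)/2⌋ with c = p − a − b, keeping only c ≥ b.
Triples: (2, 28, 28), (3, 27, 28), (4, 26, 28), …
Count = 70 triangles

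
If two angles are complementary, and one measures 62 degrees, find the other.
Complementary angles sum to 90 degrees.
Other angle = 90 - 62
Other angle = 28 degrees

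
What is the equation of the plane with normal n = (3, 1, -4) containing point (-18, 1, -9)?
d = n·P = (3)(-18) + (1)(1) + (-4)(-9) = -17
Plane: 3x + y - 4z = -17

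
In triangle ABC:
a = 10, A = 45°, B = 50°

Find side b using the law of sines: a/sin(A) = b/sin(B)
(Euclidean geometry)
b = a·sin(B)/sin(A) = 10·sin(50°)/sin(45°)
b = 10·0.766044/0.707107 = 10.83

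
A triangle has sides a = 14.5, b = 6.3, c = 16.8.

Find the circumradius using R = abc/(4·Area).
s = (a+b+c)/2 = 18.8
Area = √(s(s-a)(s-b)(s-c)) = √(18.8·4.3·12.5·2) = 44.9555
R = abc/(4·Area) = (14.5·6.3·16.8)/(4·44.9555) = 1534.68/179.822 = 8.534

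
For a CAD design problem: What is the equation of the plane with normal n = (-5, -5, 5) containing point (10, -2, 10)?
d = n·P = (-5)(10) + (-5)(-2) + (5)(10) = 10
Plane: -5x - 5y + 5z = 10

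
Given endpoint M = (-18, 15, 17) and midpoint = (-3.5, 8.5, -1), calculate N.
N = (2×(-3.5) - (-18), 2×8.5 - 15, 2×(-1) - 17) = (11, 2, -19)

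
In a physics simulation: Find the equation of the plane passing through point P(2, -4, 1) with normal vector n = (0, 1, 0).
d = n·P = (0)(2) + (1)(-4) + (0)(1) = -4
Plane: y = -4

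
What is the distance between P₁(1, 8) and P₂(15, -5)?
Using the distance formula: d = sqrt((x₂-x₁)² + (y₂-y₁)²)
dx = 15 - 1 = 14
dy = (-5) - 8 = -13
d = sqrt(14² + (-13)²) = sqrt(196 + 169) = sqrt(365) = 19.10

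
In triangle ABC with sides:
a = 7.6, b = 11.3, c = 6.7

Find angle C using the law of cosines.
cos(C) = (a² + b² - c²)/(2ab)
cos(C) = (7.6² + 11.3² - 6.7²)/(2·7.6·11.3) = 140.56/171.76 = 0.818351
C = arccos(0.818351) = 35.08°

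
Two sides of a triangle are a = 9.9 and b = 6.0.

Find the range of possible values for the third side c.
By the triangle inequality: |a - b| < c < a + b
|9.9 - 6.0| < c < 9.9 + 6.0
3.9 < c < 15.9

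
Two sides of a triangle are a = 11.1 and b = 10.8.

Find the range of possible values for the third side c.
By the triangle inequality: |a - b| < c < a + b
|11.1 - 10.8| < c < 11.1 + 10.8
0.3 < c < 21.9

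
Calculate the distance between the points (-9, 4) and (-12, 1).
Using the distance formula: d = sqrt((x₂-x₁)² + (y₂-y₁)²)
dx = (-12) - (-9) = -3
dy = 1 - 4 = -3
d = sqrt((-3)² + (-3)²) = sqrt(9 + 9) = sqrt(18) = 4.24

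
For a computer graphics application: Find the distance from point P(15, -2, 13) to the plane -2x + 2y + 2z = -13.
d = |(-2)(15) + 2(-2) + 2(13) - (-13)| / √((-2)² + 2² + 2²) = 5/√12 = 1.443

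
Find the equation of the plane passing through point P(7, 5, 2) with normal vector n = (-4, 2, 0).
d = n·P = (-4)(7) + (2)(5) + (0)(2) = -18
Plane: -4x + 2y = -18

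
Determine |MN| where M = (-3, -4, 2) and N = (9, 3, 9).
d = √[(12)² + (7)² + (7)²] = √242 = 15.56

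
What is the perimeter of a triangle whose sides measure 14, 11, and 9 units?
Perimeter = sum of all sides
Perimeter = 14 + 11 + 9
Perimeter = 34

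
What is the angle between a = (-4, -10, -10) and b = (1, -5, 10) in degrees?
a·b = -54, |a|² = 216, |b|² = 126
cos θ = -54/√27216 ≈ -0.3273
θ ≈ 109.1°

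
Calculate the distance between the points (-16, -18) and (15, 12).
Using the distance formula: d = sqrt((x₂-x₁)² + (y₂-y₁)²)
dx = 15 - (-16) = 31
dy = 12 - (-18) = 30
d = sqrt(31² + 30²) = sqrt(961 + 900) = sqrt(1861) = 43.14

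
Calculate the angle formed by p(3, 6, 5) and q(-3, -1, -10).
p·q = -65, |p|² = 70, |q|² = 110
cos θ = -65/√7700 ≈ -0.7407
θ ≈ 137.8°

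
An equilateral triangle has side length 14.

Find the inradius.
For an equilateral triangle, r = s/(2√3) where s is the side.
r = 14/(2√3) = 14/3.464102 = 4.041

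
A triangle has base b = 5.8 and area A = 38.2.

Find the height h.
A = ½bh  →  h = 2A/b
h = 2·38.2/5.8 = 13.17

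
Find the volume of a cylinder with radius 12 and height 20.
Volume = pi * r² * h
Volume = pi * 12² * 20
Volume = pi * 144 * 20
Volume = pi * 2880
Volume = 9047.79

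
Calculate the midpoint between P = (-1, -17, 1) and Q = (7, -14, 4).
Midpoint = ((-1+7)/2, (-17-14)/2, (1+4)/2) = (3, -15.5, 2.5)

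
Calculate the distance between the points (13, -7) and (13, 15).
Using the distance formula: d = sqrt((x₂-x₁)² + (y₂-y₁)²)
dx = 13 - 13 = 0
dy = 15 - (-7) = 22
d = sqrt(0² + 22²) = sqrt(0 + 484) = sqrt(484) = 22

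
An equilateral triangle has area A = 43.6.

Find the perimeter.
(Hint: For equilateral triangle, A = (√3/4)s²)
A = (√3/4)s²  →  s² = 4A/√3 = 4·43.6/√3 = 100.69
s = 10.0344
Perimeter = 3s = 30.1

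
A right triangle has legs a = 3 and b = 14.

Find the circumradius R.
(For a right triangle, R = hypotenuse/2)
Hypotenuse c = √(3² + 14²) = √205 = 14.3178
R = c/2 = 7.159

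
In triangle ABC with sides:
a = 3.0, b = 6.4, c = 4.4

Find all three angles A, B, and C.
By the law of cosines:
cos(A) = (b² + c² - a²)/(2bc) = 0.911222  →  A = 24.33°
cos(B) = (a² + c² - b²)/(2ac) = -0.477273  →  B = 118.5°
cos(C) = (a² + b² - c²)/(2ab) = 0.796875  →  C = 37.17°
Check: A + B + C = 180.0° ✓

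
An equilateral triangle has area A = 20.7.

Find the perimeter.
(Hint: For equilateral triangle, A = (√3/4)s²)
A = (√3/4)s²  →  s² = 4A/√3 = 4·20.7/√3 = 47.8046
s = 6.91409
Perimeter = 3s = 20.74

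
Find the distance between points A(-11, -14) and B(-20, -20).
Using the distance formula: d = sqrt((x₂-x₁)² + (y₂-y₁)²)
dx = (-20) - (-11) = -9
dy = (-20) - (-14) = -6
d = sqrt((-9)² + (-6)²) = sqrt(81 + 36) = sqrt(117) = 10.82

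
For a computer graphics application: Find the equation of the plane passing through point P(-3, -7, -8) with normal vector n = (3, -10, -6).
d = n·P = (3)(-3) + (-10)(-7) + (-6)(-8) = 109
Plane: 3x - 10y - 6z = 109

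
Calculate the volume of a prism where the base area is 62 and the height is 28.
Volume = base area * height
Volume = 62 * 28
Volume = 1736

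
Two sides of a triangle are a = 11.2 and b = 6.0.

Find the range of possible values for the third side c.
By the triangle inequality: |a - b| < c < a + b
|11.2 - 6.0| < c < 11.2 + 6.0
5.2 < c < 17.2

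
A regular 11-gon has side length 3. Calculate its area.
For a regular 11-gon with side length s = 3:
Apothem a = s / (2*tan(pi/11)) = 3 / (2*tan(pi/11)) ≈ 5.1085
Perimeter P = 11 * 3 = 33
Area = (1/2) * P * a = (1/2) * 33 * 5.1085 = 84.29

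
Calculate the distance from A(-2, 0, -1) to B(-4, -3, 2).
d = √[(-2)² + (-3)² + (3)²] = √22 = 4.69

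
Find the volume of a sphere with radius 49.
Volume = (4/3) * pi * r³
Volume = (4/3) * pi * 49³
Volume = (4/3) * pi * 117649
Volume = 492806.98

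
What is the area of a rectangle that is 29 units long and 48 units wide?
Area = length * width
Area = 29 * 48
Area = 1392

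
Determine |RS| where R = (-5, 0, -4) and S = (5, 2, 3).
d = √[(10)² + (2)² + (7)²] = √153 = 12.37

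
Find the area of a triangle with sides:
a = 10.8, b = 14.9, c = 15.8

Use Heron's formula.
s = (a+b+c)/2 = (10.8+14.9+15.8)/2 = 20.75
A = √(s(s-a)(s-b)(s-c)) = √(20.75·9.95·5.85·4.95)
A = √5978.64 = 77.32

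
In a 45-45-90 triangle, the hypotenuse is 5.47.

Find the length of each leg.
In a 45-45-90 triangle, hypotenuse = leg·√2  →  leg = hypotenuse/√2
leg = 5.47/√2 = 3.868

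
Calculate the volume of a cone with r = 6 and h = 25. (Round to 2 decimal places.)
Volume = (1/3) * pi * r² * h
Volume = (1/3) * pi * 6² * 25
Volume = (1/3) * pi * 36 * 25
Volume = (1/3) * pi * 900
Volume = 942.48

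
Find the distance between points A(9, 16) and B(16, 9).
Using the distance formula: d = sqrt((x₂-x₁)² + (y₂-y₁)²)
dx = 16 - 9 = 7
dy = 9 - 16 = -7
d = sqrt(7² + (-7)²) = sqrt(49 + 49) = sqrt(98) = 9.90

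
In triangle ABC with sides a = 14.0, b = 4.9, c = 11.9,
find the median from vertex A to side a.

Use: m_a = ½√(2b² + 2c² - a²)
m_a = ½√(2·4.9² + 2·11.9² - 14.0²)
m_a = ½√(48.02 + 283.22 - 196) = ½√135.24 = 5.815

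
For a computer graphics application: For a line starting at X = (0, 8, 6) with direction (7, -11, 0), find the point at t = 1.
P(1) = (0 + 7(1), 8 + (-11)(1), 6 + 0(1)) = (7, -3, 6)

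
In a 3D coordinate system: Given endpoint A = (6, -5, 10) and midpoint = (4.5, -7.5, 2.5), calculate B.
B = (2×4.5 - 6, 2×(-7.5) - (-5), 2×2.5 - 10) = (3, -10, -5)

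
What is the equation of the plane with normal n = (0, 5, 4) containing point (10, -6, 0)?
d = n·P = (0)(10) + (5)(-6) + (4)(0) = -30
Plane: 5y + 4z = -30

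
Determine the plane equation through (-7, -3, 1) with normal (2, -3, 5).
d = n·P = (2)(-7) + (-3)(-3) + (5)(1) = 0
Plane: 2x - 3y + 5z = 0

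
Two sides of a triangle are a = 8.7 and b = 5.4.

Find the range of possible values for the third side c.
By the triangle inequality: |a - b| < c < a + b
|8.7 - 5.4| < c < 8.7 + 5.4
3.3 < c < 14.1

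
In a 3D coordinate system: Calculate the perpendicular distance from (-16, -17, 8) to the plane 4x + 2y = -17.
d = |4(-16) + 2(-17) + 0(8) - (-17)| / √(4² + 2² + 0²) = 81/√20 = 18.11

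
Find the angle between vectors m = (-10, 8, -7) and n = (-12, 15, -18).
m·n = 366, |m|² = 213, |n|² = 693
cos θ = 366/√147609 ≈ 0.9526
θ ≈ 17.71°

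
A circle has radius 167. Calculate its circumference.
Circumference = 2 * pi * r
Circumference = 2 * pi * 167
Circumference = 1049.29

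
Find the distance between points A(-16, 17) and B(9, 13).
Using the distance formula: d = sqrt((x₂-x₁)² + (y₂-y₁)²)
dx = 9 - (-16) = 25
dy = 13 - 17 = -4
d = sqrt(25² + (-4)²) = sqrt(625 + 16) = sqrt(641) = 25.32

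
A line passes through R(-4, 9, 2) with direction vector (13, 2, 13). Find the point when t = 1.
P(1) = (-4 + 13(1), 9 + 2(1), 2 + 13(1)) = (9, 11, 15)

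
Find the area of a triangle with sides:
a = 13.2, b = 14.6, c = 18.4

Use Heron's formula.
s = (a+b+c)/2 = (13.2+14.6+18.4)/2 = 23.1
A = √(s(s-a)(s-b)(s-c)) = √(23.1·9.9·8.5·4.7)
A = √9136.17 = 95.58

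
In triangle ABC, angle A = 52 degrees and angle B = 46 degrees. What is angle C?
Sum of angles in a triangle = 180 degrees
Third angle = 180 - 52 - 46
Third angle = 82 degrees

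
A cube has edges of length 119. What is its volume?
Volume = s³
Volume = 119³
Volume = 1685159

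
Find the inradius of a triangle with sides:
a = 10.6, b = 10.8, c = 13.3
s = (a+b+c)/2 = (10.6+10.8+13.3)/2 = 17.35
Area = √(s(s-a)(s-b)(s-c)) = √(17.35·6.75·6.55·4.05) = 55.7378
r = Area/s = 55.7378/17.35 = 3.213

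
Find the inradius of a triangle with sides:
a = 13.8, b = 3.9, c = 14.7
s = (a+b+c)/2 = (13.8+3.9+14.7)/2 = 16.2
Area = √(s(s-a)(s-b)(s-c)) = √(16.2·2.4·12.3·1.5) = 26.7831
r = Area/s = 26.7831/16.2 = 1.653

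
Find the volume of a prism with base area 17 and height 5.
Volume = base area * height
Volume = 17 * 5
Volume = 85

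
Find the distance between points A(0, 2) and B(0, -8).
Using the distance formula: d = sqrt((x₂-x₁)² + (y₂-y₁)²)
dx = 0 - 0 = 0
dy = (-8) - 2 = -10
d = sqrt(0² + (-10)²) = sqrt(0 + 100) = sqrt(100) = 10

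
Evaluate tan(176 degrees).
tan(176 degrees) = -0.0699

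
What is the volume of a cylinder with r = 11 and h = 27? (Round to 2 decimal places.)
Volume = pi * r² * h
Volume = pi * 11² * 27
Volume = pi * 121 * 27
Volume = pi * 3267
Volume = 10263.58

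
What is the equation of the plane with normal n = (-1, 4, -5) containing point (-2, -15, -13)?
d = n·P = (-1)(-2) + (4)(-15) + (-5)(-13) = 7
Plane: -x + 4y - 5z = 7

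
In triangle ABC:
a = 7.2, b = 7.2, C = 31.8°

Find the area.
Using A = ½ab·sin(C):
A = ½·7.2·7.2·sin(31.8°) = ½·51.84·0.526956 = 13.66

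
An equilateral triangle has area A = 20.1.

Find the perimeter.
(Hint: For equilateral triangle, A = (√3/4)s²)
A = (√3/4)s²  →  s² = 4A/√3 = 4·20.1/√3 = 46.419
s = 6.81315
Perimeter = 3s = 20.44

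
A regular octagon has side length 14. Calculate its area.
For a regular 8-gon with side length s = 14:
Apothem a = s / (2*tan(pi/8)) = 14 / (2*tan(pi/8)) ≈ 16.8995
Perimeter P = 8 * 14 = 112
Area = (1/2) * P * a = (1/2) * 112 * 16.8995 = 946.37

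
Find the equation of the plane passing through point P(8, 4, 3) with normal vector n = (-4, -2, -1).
d = n·P = (-4)(8) + (-2)(4) + (-1)(3) = -43
Plane: -4x - 2y - z = -43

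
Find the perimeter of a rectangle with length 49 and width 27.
Perimeter = 2 * (length + width)
Perimeter = 2 * (49 + 27)
Perimeter = 2 * 76
Perimeter = 152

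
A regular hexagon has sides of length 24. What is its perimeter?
Perimeter = number of sides * side length
Perimeter = 6 * 24
Perimeter = 144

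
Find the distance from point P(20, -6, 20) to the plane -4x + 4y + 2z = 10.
d = |(-4)(20) + 4(-6) + 2(20) - (10)| / √((-4)² + 4² + 2²) = 74/√36 = 12.33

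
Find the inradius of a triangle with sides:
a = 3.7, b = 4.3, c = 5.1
s = (a+b+c)/2 = (3.7+4.3+5.1)/2 = 6.55
Area = √(s(s-a)(s-b)(s-c)) = √(6.55·2.85·2.25·1.45) = 7.80402
r = Area/s = 7.80402/6.55 = 1.191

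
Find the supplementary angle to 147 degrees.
Supplementary angles sum to 180 degrees.
Other angle = 180 - 147
Other angle = 33 degrees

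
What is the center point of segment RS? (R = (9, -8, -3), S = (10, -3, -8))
Midpoint = ((9+10)/2, (-8-3)/2, (-3-8)/2) = (9.5, -5.5, -5.5)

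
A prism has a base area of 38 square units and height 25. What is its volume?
Volume = base area * height
Volume = 38 * 25
Volume = 950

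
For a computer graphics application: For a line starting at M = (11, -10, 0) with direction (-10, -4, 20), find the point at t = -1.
P(-1) = (11 + (-10)(-1), -10 + (-4)(-1), 0 + 20(-1)) = (21, -6, -20)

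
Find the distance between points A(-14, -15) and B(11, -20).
Using the distance formula: d = sqrt((x₂-x₁)² + (y₂-y₁)²)
dx = 11 - (-14) = 25
dy = (-20) - (-15) = -5
d = sqrt(25² + (-5)²) = sqrt(625 + 25) = sqrt(650) = 25.50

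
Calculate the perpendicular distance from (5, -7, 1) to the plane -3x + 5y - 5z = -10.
d = |(-3)(5) + 5(-7) + (-5)(1) - (-10)| / √((-3)² + 5² + (-5)²) = 45/√59 = 5.859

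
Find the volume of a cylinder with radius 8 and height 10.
Volume = pi * r² * h
Volume = pi * 8² * 10
Volume = pi * 64 * 10
Volume = pi * 640
Volume = 2010.62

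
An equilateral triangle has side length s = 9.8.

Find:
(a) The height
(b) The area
(a) Height h = s·√3/2 = 9.8·√3/2 = 8.487
(b) Area = (√3/4)·s² = (√3/4)·9.8² = (√3/4)·96.04 = 41.59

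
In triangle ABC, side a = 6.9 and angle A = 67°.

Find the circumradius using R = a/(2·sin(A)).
R = a/(2·sin(A)) = 6.9/(2·sin(67°))
R = 6.9/(2·0.920505) = 6.9/1.841010 = 3.748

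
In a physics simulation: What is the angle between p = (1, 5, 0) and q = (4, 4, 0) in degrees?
p·q = 24, |p|² = 26, |q|² = 32
cos θ = 24/√832 ≈ 0.8321
θ ≈ 33.69°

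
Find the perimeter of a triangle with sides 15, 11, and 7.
Perimeter = sum of all sides
Perimeter = 15 + 11 + 7
Perimeter = 33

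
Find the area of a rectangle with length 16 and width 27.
Area = length * width
Area = 16 * 27
Area = 432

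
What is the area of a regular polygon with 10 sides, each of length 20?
For a regular 10-gon with side length s = 20:
Apothem a = s / (2*tan(pi/10)) = 20 / (2*tan(pi/10)) ≈ 30.7768
Perimeter P = 10 * 20 = 200
Area = (1/2) * P * a = (1/2) * 200 * 30.7768 = 3077.68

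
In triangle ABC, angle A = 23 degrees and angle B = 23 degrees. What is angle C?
Sum of angles in a triangle = 180 degrees
Third angle = 180 - 23 - 23
Third angle = 134 degrees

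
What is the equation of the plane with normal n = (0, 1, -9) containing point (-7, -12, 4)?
d = n·P = (0)(-7) + (1)(-12) + (-9)(4) = -48
Plane: y - 9z = -48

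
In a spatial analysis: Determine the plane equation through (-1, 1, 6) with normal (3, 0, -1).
d = n·P = (3)(-1) + (0)(1) + (-1)(6) = -9
Plane: 3x - z = -9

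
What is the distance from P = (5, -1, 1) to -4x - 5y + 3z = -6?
d = |(-4)(5) + (-5)(-1) + 3(1) - (-6)| / √((-4)² + (-5)² + 3²) = 6/√50 = 0.8485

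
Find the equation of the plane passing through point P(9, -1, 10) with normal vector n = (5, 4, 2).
d = n·P = (5)(9) + (4)(-1) + (2)(10) = 61
Plane: 5x + 4y + 2z = 61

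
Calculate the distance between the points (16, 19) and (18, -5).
Using the distance formula: d = sqrt((x₂-x₁)² + (y₂-y₁)²)
dx = 18 - 16 = 2
dy = (-5) - 19 = -24
d = sqrt(2² + (-24)²) = sqrt(4 + 576) = sqrt(580) = 24.08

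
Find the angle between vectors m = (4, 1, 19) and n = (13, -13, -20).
m·n = -341, |m|² = 378, |n|² = 738
cos θ = -341/√278964 ≈ -0.6456
θ ≈ 130.2°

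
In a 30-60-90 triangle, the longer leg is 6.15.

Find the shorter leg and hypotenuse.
In a 30-60-90 triangle, sides are in ratio 1 : √3 : 2.
Long leg = short leg·√3  →  short leg = 6.15/√3 = 3.551
Hypotenuse = 2·(short leg) = 2·6.15/√3 = 7.101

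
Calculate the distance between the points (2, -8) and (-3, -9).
Using the distance formula: d = sqrt((x₂-x₁)² + (y₂-y₁)²)
dx = (-3) - 2 = -5
dy = (-9) - (-8) = -1
d = sqrt((-5)² + (-1)²) = sqrt(25 + 1) = sqrt(26) = 5.10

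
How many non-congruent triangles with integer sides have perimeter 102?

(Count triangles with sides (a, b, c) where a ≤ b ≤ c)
With a ≤ b ≤ c and a + b + c = 102, the triangle inequality a + b > c gives c < 102/2, so c ≤ 50.
Iterate a from 1 to ⌊p/3⌋ = 34; for each a, b ranges from a to ⌊(p−a)/2⌋ with c = p − a − b, keeping only c ≥ b.
Triples: (2, 50, 50), (3, 49, 50), (4, 48, 50), …
Count = 217 triangles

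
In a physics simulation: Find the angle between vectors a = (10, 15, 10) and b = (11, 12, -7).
a·b = 220, |a|² = 425, |b|² = 314
cos θ = 220/√133450 ≈ 0.6022
θ ≈ 52.97°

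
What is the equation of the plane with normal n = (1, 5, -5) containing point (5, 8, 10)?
d = n·P = (1)(5) + (5)(8) + (-5)(10) = -5
Plane: x + 5y - 5z = -5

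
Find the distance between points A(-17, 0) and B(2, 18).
Using the distance formula: d = sqrt((x₂-x₁)² + (y₂-y₁)²)
dx = 2 - (-17) = 19
dy = 18 - 0 = 18
d = sqrt(19² + 18²) = sqrt(361 + 324) = sqrt(685) = 26.17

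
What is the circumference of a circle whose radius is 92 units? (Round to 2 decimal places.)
Circumference = 2 * pi * r
Circumference = 2 * pi * 92
Circumference = 578.05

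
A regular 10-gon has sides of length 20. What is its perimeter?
Perimeter = number of sides * side length
Perimeter = 10 * 20
Perimeter = 200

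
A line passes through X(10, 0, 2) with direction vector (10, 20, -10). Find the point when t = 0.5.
P(0.5) = (10 + 10(0.5), 0 + 20(0.5), 2 + (-10)(0.5)) = (15, 10, -3)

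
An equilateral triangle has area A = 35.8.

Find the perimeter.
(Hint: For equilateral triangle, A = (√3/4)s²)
A = (√3/4)s²  →  s² = 4A/√3 = 4·35.8/√3 = 82.6766
s = 9.09267
Perimeter = 3s = 27.28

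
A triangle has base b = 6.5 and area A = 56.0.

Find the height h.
A = ½bh  →  h = 2A/b
h = 2·56.0/6.5 = 17.23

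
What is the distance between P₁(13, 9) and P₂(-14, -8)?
Using the distance formula: d = sqrt((x₂-x₁)² + (y₂-y₁)²)
dx = (-14) - 13 = -27
dy = (-8) - 9 = -17
d = sqrt((-27)² + (-17)²) = sqrt(729 + 289) = sqrt(1018) = 31.91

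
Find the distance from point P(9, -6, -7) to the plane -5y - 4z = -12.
d = |0(9) + (-5)(-6) + (-4)(-7) - (-12)| / √(0² + (-5)² + (-4)²) = 70/√41 = 10.93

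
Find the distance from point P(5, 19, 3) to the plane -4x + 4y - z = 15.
d = |(-4)(5) + 4(19) + (-1)(3) - (15)| / √((-4)² + 4² + (-1)²) = 38/√33 = 6.615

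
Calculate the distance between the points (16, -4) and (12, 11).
Using the distance formula: d = sqrt((x₂-x₁)² + (y₂-y₁)²)
dx = 12 - 16 = -4
dy = 11 - (-4) = 15
d = sqrt((-4)² + 15²) = sqrt(16 + 225) = sqrt(241) = 15.52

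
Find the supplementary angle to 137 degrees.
Supplementary angles sum to 180 degrees.
Other angle = 180 - 137
Other angle = 43 degrees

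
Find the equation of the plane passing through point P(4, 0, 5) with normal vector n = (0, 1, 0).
d = n·P = (0)(4) + (1)(0) + (0)(5) = 0
Plane: y = 0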